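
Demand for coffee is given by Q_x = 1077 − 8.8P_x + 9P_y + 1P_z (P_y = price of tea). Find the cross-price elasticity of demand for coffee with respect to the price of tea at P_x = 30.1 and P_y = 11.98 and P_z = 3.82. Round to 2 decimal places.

0.12

At P_x = 30.1 and P_y = 11.98 and P_z = 3.82: Q_x = 923.76.
∂Q_x/∂P_y = 9.
ε = (∂Q_x/∂P_y)(P_y/Q_x) = 9 × (11.98/923.76) ≈ 0.12.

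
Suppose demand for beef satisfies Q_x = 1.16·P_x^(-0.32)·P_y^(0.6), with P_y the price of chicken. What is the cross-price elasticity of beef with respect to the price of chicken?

In a log-linear (constant-elasticity) demand function, the coefficient on the exponent of P_y is the cross-price elasticity.
ε = 0.60. Positive, so beef and chicken are substitutes.

0.60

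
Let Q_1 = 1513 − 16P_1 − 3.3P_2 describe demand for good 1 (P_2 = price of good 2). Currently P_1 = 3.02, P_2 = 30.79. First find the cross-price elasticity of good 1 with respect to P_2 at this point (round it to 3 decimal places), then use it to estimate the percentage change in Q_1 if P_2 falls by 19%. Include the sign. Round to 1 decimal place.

1.4%

At P_1 = 3.02, P_2 = 30.79: Q_1 = 1363.073.
∂Q_1/∂P_2 = -3.3.
ε = (∂Q_1/∂P_2)(P_2/Q_1) = -3.3000 × 30.79/1363.073 ≈ -0.075.
%ΔQ_1 ≈ ε × %ΔP_2 = -0.075 × (-19%) = 1.4%.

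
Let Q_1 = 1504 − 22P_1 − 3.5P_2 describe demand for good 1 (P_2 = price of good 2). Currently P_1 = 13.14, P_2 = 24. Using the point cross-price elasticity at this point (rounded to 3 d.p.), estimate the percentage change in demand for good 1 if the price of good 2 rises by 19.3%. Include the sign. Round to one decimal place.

-1.4%

At P_1 = 13.14, P_2 = 24: Q_1 = 1130.92.
∂Q_1/∂P_2 = -3.5.
ε = (∂Q_1/∂P_2)(P_2/Q_1) = -3.5000 × 24/1130.92 ≈ -0.074.
%ΔQ_1 ≈ ε × %ΔP_2 = -0.074 × (19.3%) = -1.4%.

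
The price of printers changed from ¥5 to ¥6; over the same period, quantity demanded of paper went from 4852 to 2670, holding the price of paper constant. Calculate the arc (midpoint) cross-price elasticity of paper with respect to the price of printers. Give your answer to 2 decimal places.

ΔQ_A = 2670 − 4852 = -2182; ΔP_B = 6 − 5 = 1.
Midpoints: Q̄_A = 3761.0, P̄_B = 5.50.
ε = (ΔQ_A/Q̄_A)/(ΔP_B/P̄_B) = (-2182/3761.0)/(1/5.50) ≈ -3.19.

-3.19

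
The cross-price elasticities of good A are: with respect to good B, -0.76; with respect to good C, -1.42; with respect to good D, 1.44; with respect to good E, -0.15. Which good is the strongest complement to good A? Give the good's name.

Complements have ε < 0. The most negative value is -1.42 (good C).

good C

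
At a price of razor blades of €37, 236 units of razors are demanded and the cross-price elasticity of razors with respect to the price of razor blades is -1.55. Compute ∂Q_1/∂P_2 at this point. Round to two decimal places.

-9.89

ε = (∂Q_1/∂P_2)·(P_2/Q_1) ⇒ ∂Q_1/∂P_2 = ε·Q_1/P_2 = -1.55 × 236/37 ≈ -9.89.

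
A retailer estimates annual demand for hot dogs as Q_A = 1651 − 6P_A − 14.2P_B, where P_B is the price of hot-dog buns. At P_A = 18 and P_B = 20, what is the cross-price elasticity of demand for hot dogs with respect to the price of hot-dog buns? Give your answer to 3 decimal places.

At P_A = 18 and P_B = 20: Q_A = 1259.
∂Q_A/∂P_B = -14.2.
ε = (∂Q_A/∂P_B)(P_B/Q_A) = -14.2 × (20/1259) ≈ -0.226.

-0.226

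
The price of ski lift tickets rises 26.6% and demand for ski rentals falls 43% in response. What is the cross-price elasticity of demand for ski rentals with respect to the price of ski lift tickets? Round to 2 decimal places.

-1.62

ε = (%ΔQ of ski rentals) / (%ΔP of ski lift tickets) = (-43%) / (26.6%) ≈ -1.62.
Negative cross-price elasticity: complements.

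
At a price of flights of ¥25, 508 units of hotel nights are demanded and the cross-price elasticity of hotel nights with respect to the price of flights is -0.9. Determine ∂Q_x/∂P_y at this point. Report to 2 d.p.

ε = (∂Q_x/∂P_y)·(P_y/Q_x) ⇒ ∂Q_x/∂P_y = ε·Q_x/P_y = -0.9 × 508/25 ≈ -18.29.

-18.29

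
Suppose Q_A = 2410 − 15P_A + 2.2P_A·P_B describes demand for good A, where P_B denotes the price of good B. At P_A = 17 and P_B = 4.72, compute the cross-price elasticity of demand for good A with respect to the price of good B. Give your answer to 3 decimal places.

0.076

At P_A = 17 and P_B = 4.72: Q_A = 2331.528.
∂Q_A/∂P_B = 2.2P_A = 2.2(17) = 37.4000.
ε = (∂Q_A/∂P_B)(P_B/Q_A) = 37.4000 × (4.72/2331.528) ≈ 0.076.
ε > 0: substitutes.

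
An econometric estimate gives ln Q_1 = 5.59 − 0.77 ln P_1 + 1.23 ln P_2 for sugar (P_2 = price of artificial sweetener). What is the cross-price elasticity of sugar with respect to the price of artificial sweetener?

1.23

In a log-linear (constant-elasticity) demand function, the coefficient on ln P_2 is the cross-price elasticity.
ε = 1.23. Positive, so sugar and artificial sweetener are substitutes.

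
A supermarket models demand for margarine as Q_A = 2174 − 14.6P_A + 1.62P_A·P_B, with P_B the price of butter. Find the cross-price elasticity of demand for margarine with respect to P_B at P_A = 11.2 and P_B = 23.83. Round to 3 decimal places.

At P_A = 11.2 and P_B = 23.83: Q_A = 2442.852.
∂Q_A/∂P_B = 1.62P_A = 1.62(11.2) = 18.1440.
ε = (∂Q_A/∂P_B)(P_B/Q_A) = 18.1440 × (23.83/2442.852) ≈ 0.177.
ε > 0: substitutes.

0.177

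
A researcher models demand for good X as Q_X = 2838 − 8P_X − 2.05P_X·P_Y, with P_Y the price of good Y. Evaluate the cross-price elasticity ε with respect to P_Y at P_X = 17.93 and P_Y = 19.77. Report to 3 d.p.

-0.369

At P_X = 17.93 and P_Y = 19.77: Q_X = 1967.884.
∂Q_X/∂P_Y = -2.05P_X = -2.05(17.93) = -36.7565.
ε = (∂Q_X/∂P_Y)(P_Y/Q_X) = -36.7565 × (19.77/1967.884) ≈ -0.369.
ε < 0: complements.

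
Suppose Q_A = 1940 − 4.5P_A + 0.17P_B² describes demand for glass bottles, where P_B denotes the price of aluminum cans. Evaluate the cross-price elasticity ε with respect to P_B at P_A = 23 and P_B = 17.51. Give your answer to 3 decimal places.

At P_A = 23 and P_B = 17.51: Q_A = 1888.622.
∂Q_A/∂P_B = 0.34P_B = 0.34(17.51) = 5.9534.
ε = (∂Q_A/∂P_B)(P_B/Q_A) = 5.9534 × (17.51/1888.622) ≈ 0.055.
ε > 0: substitutes.

0.055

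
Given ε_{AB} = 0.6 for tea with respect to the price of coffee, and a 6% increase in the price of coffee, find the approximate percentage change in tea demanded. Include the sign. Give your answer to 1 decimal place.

%ΔQ ≈ ε × %ΔP of coffee = 0.6 × (6%) = 3.6%.
Demand for tea rises by about 3.6%.

3.6%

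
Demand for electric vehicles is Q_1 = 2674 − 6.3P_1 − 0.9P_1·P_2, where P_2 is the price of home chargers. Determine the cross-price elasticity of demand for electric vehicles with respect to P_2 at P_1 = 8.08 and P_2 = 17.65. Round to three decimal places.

At P_1 = 8.08 and P_2 = 17.65: Q_1 = 2494.745.
∂Q_1/∂P_2 = -0.9P_1 = -0.9(8.08) = -7.2720.
ε = (∂Q_1/∂P_2)(P_2/Q_1) = -7.2720 × (17.65/2494.745) ≈ -0.051.
ε < 0: complements.

-0.051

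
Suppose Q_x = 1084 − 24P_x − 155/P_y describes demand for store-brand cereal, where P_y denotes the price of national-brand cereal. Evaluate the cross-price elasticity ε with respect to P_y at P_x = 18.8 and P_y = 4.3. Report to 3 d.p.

0.060

At P_x = 18.8 and P_y = 4.3: Q_x = 596.753.
∂Q_x/∂P_y = 155/P_y² = 8.3829.
ε = (∂Q_x/∂P_y)(P_y/Q_x) = 8.3829 × (4.3/596.753) ≈ 0.060.
ε > 0: substitutes.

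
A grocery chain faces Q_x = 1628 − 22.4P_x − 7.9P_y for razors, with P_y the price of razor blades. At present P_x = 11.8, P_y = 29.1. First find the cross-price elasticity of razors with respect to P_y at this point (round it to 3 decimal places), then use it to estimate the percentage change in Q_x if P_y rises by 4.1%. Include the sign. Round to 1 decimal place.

-0.8%

At P_x = 11.8, P_y = 29.1: Q_x = 1133.79.
∂Q_x/∂P_y = -7.9.
ε = (∂Q_x/∂P_y)(P_y/Q_x) = -7.9000 × 29.1/1133.79 ≈ -0.203.
%ΔQ_x ≈ ε × %ΔP_y = -0.203 × (4.1%) = -0.8%.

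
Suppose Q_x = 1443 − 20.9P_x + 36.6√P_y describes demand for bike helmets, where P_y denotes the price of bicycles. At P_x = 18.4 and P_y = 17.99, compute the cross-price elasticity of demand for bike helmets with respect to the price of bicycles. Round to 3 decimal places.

0.064

At P_x = 18.4 and P_y = 17.99: Q_x = 1213.678.
∂Q_x/∂P_y = 36.6/(2√P_y) = 36.6/(2√17.99) = 4.3146.
ε = (∂Q_x/∂P_y)(P_y/Q_x) = 4.3146 × (17.99/1213.678) ≈ 0.064.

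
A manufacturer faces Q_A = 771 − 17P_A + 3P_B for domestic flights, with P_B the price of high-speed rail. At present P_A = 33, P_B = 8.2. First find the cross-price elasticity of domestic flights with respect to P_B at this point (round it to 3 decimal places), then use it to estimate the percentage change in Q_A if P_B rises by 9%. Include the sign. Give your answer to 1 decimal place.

0.9%

At P_A = 33, P_B = 8.2: Q_A = 234.6.
∂Q_A/∂P_B = 3.
ε = (∂Q_A/∂P_B)(P_B/Q_A) = 3.0000 × 8.2/234.6 ≈ 0.105.
%ΔQ_A ≈ ε × %ΔP_B = 0.105 × (9%) = 0.9%.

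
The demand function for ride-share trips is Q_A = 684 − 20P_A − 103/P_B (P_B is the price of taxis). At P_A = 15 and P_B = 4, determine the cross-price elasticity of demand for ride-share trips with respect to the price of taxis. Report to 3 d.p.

0.072

At P_A = 15 and P_B = 4: Q_A = 358.25.
∂Q_A/∂P_B = 103/P_B² = 6.4375.
ε = (∂Q_A/∂P_B)(P_B/Q_A) = 6.4375 × (4/358.25) ≈ 0.072.
ε > 0: substitutes.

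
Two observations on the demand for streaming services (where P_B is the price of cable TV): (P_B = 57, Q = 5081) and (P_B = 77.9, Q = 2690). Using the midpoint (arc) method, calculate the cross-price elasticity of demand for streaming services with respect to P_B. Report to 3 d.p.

ΔQ_A = 2690 − 5081 = -2391; ΔP_B = 77.9 − 57 = 20.9.
Midpoints: Q̄_A = 3885.5, P̄_B = 67.45.
ε = (ΔQ_A/Q̄_A)/(ΔP_B/P̄_B) = (-2391/3885.5)/(20.9/67.45) ≈ -1.986.
ε < 0: streaming services and cable TV are complements.

-1.986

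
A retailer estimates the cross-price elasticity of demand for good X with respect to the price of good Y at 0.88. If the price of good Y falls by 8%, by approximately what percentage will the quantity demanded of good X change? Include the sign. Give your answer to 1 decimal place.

%ΔQ ≈ ε × %ΔP of good Y = 0.88 × (-8%) = -7.0%.
Demand for good X falls by about 7.0%.

-7.0%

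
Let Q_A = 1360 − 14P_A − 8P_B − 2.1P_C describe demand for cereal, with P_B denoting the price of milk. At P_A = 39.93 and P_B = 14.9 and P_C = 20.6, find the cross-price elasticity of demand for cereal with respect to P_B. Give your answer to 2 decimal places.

-0.19

At P_A = 39.93 and P_B = 14.9 and P_C = 20.6: Q_A = 638.52.
∂Q_A/∂P_B = -8.
ε = (∂Q_A/∂P_B)(P_B/Q_A) = -8 × (14.9/638.52) ≈ -0.19.
Since ε < 0, cereal and milk are complements.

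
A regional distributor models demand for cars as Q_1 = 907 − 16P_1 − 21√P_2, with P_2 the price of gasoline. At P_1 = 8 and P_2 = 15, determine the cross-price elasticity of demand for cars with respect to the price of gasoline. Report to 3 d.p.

At P_1 = 8 and P_2 = 15: Q_1 = 697.667.
∂Q_1/∂P_2 = -21/(2√P_2) = -21/(2√15) = -2.7111.
ε = (∂Q_1/∂P_2)(P_2/Q_1) = -2.7111 × (15/697.667) ≈ -0.058.

-0.058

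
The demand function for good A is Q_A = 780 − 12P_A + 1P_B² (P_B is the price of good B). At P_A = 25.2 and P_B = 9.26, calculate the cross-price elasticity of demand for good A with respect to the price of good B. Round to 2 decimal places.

At P_A = 25.2 and P_B = 9.26: Q_A = 563.348.
∂Q_A/∂P_B = 2P_B = 2(9.26) = 18.5200.
ε = (∂Q_A/∂P_B)(P_B/Q_A) = 18.5200 × (9.26/563.348) ≈ 0.30.
ε > 0: substitutes.

0.30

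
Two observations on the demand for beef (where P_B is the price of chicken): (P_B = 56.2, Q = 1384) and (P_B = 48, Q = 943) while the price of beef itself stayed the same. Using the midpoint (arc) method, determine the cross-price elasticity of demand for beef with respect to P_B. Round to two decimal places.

2.41

ΔQ_A = 943 − 1384 = -441; ΔP_B = 48 − 56.2 = -8.2.
Midpoints: Q̄_A = 1163.5, P̄_B = 52.10.
ε = (ΔQ_A/Q̄_A)/(ΔP_B/P̄_B) = (-441/1163.5)/(-8.2/52.10) ≈ 2.41.
ε > 0: beef and chicken are substitutes.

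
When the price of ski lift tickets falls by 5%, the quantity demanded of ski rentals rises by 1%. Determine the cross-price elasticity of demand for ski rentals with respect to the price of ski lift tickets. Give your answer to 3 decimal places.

ε = (%ΔQ of ski rentals) / (%ΔP of ski lift tickets) = (1%) / (-5%) ≈ -0.200.

-0.200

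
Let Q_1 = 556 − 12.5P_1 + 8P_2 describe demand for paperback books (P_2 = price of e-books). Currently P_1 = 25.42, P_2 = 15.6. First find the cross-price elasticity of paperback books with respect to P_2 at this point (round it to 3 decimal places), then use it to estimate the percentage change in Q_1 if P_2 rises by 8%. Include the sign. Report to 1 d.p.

At P_1 = 25.42, P_2 = 15.6: Q_1 = 363.05.
∂Q_1/∂P_2 = 8.
ε = (∂Q_1/∂P_2)(P_2/Q_1) = 8.0000 × 15.6/363.05 ≈ 0.344.
%ΔQ_1 ≈ ε × %ΔP_2 = 0.344 × (8%) = 2.8%.

2.8%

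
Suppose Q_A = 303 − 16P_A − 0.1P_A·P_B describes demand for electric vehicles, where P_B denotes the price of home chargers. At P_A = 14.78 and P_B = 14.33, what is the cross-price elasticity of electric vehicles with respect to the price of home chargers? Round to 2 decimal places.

At P_A = 14.78 and P_B = 14.33: Q_A = 45.340.
∂Q_A/∂P_B = -0.1P_A = -0.1(14.78) = -1.4780.
ε = (∂Q_A/∂P_B)(P_B/Q_A) = -1.4780 × (14.33/45.340) ≈ -0.47.
ε < 0: complements.

-0.47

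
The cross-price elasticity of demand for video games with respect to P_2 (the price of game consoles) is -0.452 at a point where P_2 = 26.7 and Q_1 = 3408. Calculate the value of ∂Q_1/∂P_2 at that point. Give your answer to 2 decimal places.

-57.69

ε = (∂Q_1/∂P_2)·(P_2/Q_1) ⇒ ∂Q_1/∂P_2 = ε·Q_1/P_2 = -0.452 × 3408/26.7 ≈ -57.69.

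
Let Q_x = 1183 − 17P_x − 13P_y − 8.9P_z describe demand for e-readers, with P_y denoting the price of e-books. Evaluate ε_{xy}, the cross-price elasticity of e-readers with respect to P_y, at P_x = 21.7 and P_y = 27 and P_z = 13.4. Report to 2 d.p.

At P_x = 21.7 and P_y = 27 and P_z = 13.4: Q_x = 343.84.
∂Q_x/∂P_y = -13.
ε = (∂Q_x/∂P_y)(P_y/Q_x) = -13 × (27/343.84) ≈ -1.02.
Since ε < 0, e-readers and e-books are complements.

-1.02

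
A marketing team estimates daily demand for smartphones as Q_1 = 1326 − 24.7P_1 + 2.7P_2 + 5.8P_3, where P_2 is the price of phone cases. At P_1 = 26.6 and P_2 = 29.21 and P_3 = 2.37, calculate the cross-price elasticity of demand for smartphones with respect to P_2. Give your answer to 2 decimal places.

0.10

At P_1 = 26.6 and P_2 = 29.21 and P_3 = 2.37: Q_1 = 761.593.
∂Q_1/∂P_2 = 2.7.
ε = (∂Q_1/∂P_2)(P_2/Q_1) = 2.7 × (29.21/761.593) ≈ 0.10.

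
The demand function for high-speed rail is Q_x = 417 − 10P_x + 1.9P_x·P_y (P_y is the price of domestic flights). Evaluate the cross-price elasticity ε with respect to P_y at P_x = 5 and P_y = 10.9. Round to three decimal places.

At P_x = 5 and P_y = 10.9: Q_x = 470.55.
∂Q_x/∂P_y = 1.9P_x = 1.9(5) = 9.5000.
ε = (∂Q_x/∂P_y)(P_y/Q_x) = 9.5000 × (10.9/470.55) ≈ 0.220.

0.220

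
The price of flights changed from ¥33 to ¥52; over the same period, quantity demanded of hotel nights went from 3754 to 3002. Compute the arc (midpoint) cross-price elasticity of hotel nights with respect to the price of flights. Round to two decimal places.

-0.50

ΔQ_A = 3002 − 3754 = -752; ΔP_B = 52 − 33 = 19.
Midpoints: Q̄_A = 3378.0, P̄_B = 42.50.
ε = (ΔQ_A/Q̄_A)/(ΔP_B/P̄_B) = (-752/3378.0)/(19/42.50) ≈ -0.50.
ε < 0: hotel nights and flights are complements.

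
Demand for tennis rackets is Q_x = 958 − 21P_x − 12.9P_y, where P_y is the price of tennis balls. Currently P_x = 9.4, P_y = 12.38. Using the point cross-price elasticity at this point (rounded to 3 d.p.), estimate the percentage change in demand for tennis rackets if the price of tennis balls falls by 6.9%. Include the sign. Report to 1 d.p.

1.8%

At P_x = 9.4, P_y = 12.38: Q_x = 600.898.
∂Q_x/∂P_y = -12.9.
ε = (∂Q_x/∂P_y)(P_y/Q_x) = -12.9000 × 12.38/600.898 ≈ -0.266.
%ΔQ_x ≈ ε × %ΔP_y = -0.266 × (-6.9%) = 1.8%.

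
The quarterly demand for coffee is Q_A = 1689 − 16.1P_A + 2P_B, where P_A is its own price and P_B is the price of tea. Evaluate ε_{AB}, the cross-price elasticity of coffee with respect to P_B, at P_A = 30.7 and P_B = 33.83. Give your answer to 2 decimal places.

At P_A = 30.7 and P_B = 33.83: Q_A = 1262.39.
∂Q_A/∂P_B = 2.
ε = (∂Q_A/∂P_B)(P_B/Q_A) = 2 × (33.83/1262.39) ≈ 0.05.
Since ε > 0, coffee and tea are substitutes.

0.05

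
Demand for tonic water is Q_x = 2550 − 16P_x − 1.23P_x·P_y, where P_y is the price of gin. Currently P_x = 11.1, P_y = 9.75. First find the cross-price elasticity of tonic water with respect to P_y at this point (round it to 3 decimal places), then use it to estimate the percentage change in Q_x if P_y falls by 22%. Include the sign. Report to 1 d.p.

1.3%

At P_x = 11.1, P_y = 9.75: Q_x = 2239.283.
∂Q_x/∂P_y = -1.23P_x = -13.6530.
ε = (∂Q_x/∂P_y)(P_y/Q_x) = -13.6530 × 9.75/2239.283 ≈ -0.059.
%ΔQ_x ≈ ε × %ΔP_y = -0.059 × (-22%) = 1.3%.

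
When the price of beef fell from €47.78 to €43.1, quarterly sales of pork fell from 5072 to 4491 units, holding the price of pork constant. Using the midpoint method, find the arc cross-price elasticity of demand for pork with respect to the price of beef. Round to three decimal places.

ΔQ_A = 4491 − 5072 = -581; ΔP_B = 43.1 − 47.78 = -4.68.
Midpoints: Q̄_A = 4781.5, P̄_B = 45.44.
ε = (ΔQ_A/Q̄_A)/(ΔP_B/P̄_B) = (-581/4781.5)/(-4.68/45.44) ≈ 1.180.

1.180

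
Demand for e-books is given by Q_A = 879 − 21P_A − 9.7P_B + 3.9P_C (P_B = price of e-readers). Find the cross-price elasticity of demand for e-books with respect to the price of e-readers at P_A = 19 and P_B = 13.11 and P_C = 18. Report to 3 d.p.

At P_A = 19 and P_B = 13.11 and P_C = 18: Q_A = 423.033.
∂Q_A/∂P_B = -9.7.
ε = (∂Q_A/∂P_B)(P_B/Q_A) = -9.7 × (13.11/423.033) ≈ -0.301.

-0.301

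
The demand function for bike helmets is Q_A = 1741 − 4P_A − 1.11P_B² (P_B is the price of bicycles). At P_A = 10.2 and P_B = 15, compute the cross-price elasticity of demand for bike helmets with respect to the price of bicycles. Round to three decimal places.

At P_A = 10.2 and P_B = 15: Q_A = 1450.45.
∂Q_A/∂P_B = -2.22P_B = -2.22(15) = -33.3000.
ε = (∂Q_A/∂P_B)(P_B/Q_A) = -33.3000 × (15/1450.45) ≈ -0.344.
ε < 0: complements.

-0.344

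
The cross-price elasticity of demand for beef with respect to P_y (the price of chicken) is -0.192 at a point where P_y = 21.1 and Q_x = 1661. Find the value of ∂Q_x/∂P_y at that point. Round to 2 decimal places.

-15.11

ε = (∂Q_x/∂P_y)·(P_y/Q_x) ⇒ ∂Q_x/∂P_y = ε·Q_x/P_y = -0.192 × 1661/21.1 ≈ -15.11.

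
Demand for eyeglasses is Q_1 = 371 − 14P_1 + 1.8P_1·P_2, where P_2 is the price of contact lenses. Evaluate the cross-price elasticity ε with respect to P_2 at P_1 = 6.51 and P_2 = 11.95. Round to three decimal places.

At P_1 = 6.51 and P_2 = 11.95: Q_1 = 419.890.
∂Q_1/∂P_2 = 1.8P_1 = 1.8(6.51) = 11.7180.
ε = (∂Q_1/∂P_2)(P_2/Q_1) = 11.7180 × (11.95/419.890) ≈ 0.333.
ε > 0: substitutes.

0.333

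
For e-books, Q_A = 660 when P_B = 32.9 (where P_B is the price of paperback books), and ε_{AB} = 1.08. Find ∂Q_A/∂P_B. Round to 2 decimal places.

21.67

ε = (∂Q_A/∂P_B)·(P_B/Q_A) ⇒ ∂Q_A/∂P_B = ε·Q_A/P_B = 1.08 × 660/32.9 ≈ 21.67.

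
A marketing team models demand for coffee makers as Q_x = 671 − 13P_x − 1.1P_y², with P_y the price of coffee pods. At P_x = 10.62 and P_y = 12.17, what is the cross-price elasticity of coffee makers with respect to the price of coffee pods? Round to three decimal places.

-0.881

At P_x = 10.62 and P_y = 12.17: Q_x = 370.020.
∂Q_x/∂P_y = -2.2P_y = -2.2(12.17) = -26.7740.
ε = (∂Q_x/∂P_y)(P_y/Q_x) = -26.7740 × (12.17/370.020) ≈ -0.881.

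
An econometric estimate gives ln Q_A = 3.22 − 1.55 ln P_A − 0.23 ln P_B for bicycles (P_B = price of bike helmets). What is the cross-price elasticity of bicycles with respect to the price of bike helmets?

-0.23

In a log-linear (constant-elasticity) demand function, the coefficient on ln P_B is the cross-price elasticity.
ε = -0.23. Negative, so bicycles and bike helmets are complements.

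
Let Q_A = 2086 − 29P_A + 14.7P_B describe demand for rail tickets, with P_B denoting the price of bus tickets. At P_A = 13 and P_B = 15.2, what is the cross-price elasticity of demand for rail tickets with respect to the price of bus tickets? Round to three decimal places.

At P_A = 13 and P_B = 15.2: Q_A = 1932.44.
∂Q_A/∂P_B = 14.7.
ε = (∂Q_A/∂P_B)(P_B/Q_A) = 14.7 × (15.2/1932.44) ≈ 0.116.
Since ε > 0, rail tickets and bus tickets are substitutes.

0.116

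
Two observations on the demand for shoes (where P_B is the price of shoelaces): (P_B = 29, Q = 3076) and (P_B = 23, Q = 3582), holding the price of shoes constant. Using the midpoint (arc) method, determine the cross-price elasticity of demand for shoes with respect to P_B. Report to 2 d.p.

ΔQ_A = 3582 − 3076 = 506; ΔP_B = 23 − 29 = -6.
Midpoints: Q̄_A = 3329.0, P̄_B = 26.00.
ε = (ΔQ_A/Q̄_A)/(ΔP_B/P̄_B) = (506/3329.0)/(-6/26.00) ≈ -0.66.
ε < 0: shoes and shoelaces are complements.

-0.66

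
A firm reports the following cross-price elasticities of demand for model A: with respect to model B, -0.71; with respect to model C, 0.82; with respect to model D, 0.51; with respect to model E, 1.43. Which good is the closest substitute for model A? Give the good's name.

model E

Substitutes have ε > 0. Among the positive values, 1.43 (model E) is largest.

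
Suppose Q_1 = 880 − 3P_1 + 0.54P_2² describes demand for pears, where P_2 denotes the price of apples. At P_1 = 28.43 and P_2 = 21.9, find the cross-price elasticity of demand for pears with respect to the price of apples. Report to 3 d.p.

0.492

At P_1 = 28.43 and P_2 = 21.9: Q_1 = 1053.699.
∂Q_1/∂P_2 = 1.08P_2 = 1.08(21.9) = 23.6520.
ε = (∂Q_1/∂P_2)(P_2/Q_1) = 23.6520 × (21.9/1053.699) ≈ 0.492.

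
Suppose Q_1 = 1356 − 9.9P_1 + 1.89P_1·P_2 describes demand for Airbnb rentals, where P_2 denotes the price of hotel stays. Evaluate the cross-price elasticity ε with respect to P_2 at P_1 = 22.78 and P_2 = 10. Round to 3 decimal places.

At P_1 = 22.78 and P_2 = 10: Q_1 = 1561.02.
∂Q_1/∂P_2 = 1.89P_1 = 1.89(22.78) = 43.0542.
ε = (∂Q_1/∂P_2)(P_2/Q_1) = 43.0542 × (10/1561.02) ≈ 0.276.

0.276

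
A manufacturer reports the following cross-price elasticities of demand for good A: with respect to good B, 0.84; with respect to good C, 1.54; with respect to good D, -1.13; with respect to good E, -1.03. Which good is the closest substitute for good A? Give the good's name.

Substitutes have ε > 0. Among the positive values, 1.54 (good C) is largest.

good C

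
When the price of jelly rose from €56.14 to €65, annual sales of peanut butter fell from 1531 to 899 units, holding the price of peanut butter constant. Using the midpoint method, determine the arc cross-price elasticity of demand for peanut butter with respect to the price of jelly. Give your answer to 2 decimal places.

-3.56

ΔQ_A = 899 − 1531 = -632; ΔP_B = 65 − 56.14 = 8.86.
Midpoints: Q̄_A = 1215.0, P̄_B = 60.57.
ε = (ΔQ_A/Q̄_A)/(ΔP_B/P̄_B) = (-632/1215.0)/(8.86/60.57) ≈ -3.56.
ε < 0: peanut butter and jelly are complements.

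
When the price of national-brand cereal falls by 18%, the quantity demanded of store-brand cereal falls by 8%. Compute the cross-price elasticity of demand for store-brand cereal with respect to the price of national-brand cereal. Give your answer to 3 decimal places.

0.444

ε = (%ΔQ of store-brand cereal) / (%ΔP of national-brand cereal) = (-8%) / (-18%) ≈ 0.444.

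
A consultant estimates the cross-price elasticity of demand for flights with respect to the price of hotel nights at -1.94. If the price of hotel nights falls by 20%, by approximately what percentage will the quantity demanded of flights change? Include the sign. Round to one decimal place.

%ΔQ ≈ ε × %ΔP of hotel nights = -1.94 × (-20%) = 38.8%.

38.8%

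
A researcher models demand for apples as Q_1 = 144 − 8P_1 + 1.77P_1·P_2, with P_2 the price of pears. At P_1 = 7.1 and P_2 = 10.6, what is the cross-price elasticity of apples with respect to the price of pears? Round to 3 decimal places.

At P_1 = 7.1 and P_2 = 10.6: Q_1 = 220.410.
∂Q_1/∂P_2 = 1.77P_1 = 1.77(7.1) = 12.5670.
ε = (∂Q_1/∂P_2)(P_2/Q_1) = 12.5670 × (10.6/220.410) ≈ 0.604.
ε > 0: substitutes.

0.604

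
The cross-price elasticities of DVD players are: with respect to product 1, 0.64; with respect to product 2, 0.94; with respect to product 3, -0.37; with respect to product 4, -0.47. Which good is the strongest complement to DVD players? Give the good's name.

Complements have ε < 0. The most negative value is -0.47 (product 4).

product 4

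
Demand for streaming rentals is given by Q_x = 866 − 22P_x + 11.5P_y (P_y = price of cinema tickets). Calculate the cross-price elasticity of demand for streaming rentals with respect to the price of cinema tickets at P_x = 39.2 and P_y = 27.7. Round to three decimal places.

At P_x = 39.2 and P_y = 27.7: Q_x = 322.15.
∂Q_x/∂P_y = 11.5.
ε = (∂Q_x/∂P_y)(P_y/Q_x) = 11.5 × (27.7/322.15) ≈ 0.989.
Since ε > 0, streaming rentals and cinema tickets are substitutes.

0.989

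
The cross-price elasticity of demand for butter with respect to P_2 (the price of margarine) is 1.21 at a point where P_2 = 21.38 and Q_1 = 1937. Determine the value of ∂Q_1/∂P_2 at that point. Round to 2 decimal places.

ε = (∂Q_1/∂P_2)·(P_2/Q_1) ⇒ ∂Q_1/∂P_2 = ε·Q_1/P_2 = 1.21 × 1937/21.38 ≈ 109.62.

109.62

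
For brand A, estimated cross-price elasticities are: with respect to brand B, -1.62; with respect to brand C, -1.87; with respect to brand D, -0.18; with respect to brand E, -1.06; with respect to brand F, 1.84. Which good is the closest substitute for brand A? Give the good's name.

brand F

Substitutes have ε > 0. Among the positive values, 1.84 (brand F) is largest.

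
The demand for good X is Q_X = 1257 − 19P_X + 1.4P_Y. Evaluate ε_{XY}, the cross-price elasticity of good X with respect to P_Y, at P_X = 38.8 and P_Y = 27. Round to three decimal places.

0.068

At P_X = 38.8 and P_Y = 27: Q_X = 557.6.
∂Q_X/∂P_Y = 1.4.
ε = (∂Q_X/∂P_Y)(P_Y/Q_X) = 1.4 × (27/557.6) ≈ 0.068.
Since ε > 0, good X and good Y are substitutes.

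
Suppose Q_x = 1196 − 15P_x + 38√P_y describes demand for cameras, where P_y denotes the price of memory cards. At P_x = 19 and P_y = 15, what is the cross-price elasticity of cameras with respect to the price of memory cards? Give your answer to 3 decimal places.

0.070

At P_x = 19 and P_y = 15: Q_x = 1058.173.
∂Q_x/∂P_y = 38/(2√P_y) = 38/(2√15) = 4.9058.
ε = (∂Q_x/∂P_y)(P_y/Q_x) = 4.9058 × (15/1058.173) ≈ 0.070.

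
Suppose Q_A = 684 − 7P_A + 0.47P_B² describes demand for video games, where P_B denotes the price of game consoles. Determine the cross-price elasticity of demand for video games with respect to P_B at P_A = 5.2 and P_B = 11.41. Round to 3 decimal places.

0.173

At P_A = 5.2 and P_B = 11.41: Q_A = 708.788.
∂Q_A/∂P_B = 0.94P_B = 0.94(11.41) = 10.7254.
ε = (∂Q_A/∂P_B)(P_B/Q_A) = 10.7254 × (11.41/708.788) ≈ 0.173.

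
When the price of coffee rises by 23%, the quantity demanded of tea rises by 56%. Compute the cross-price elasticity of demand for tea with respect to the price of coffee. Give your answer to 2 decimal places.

ε = (%ΔQ of tea) / (%ΔP of coffee) = (56%) / (23%) ≈ 2.43.
Positive cross-price elasticity: substitutes.

2.43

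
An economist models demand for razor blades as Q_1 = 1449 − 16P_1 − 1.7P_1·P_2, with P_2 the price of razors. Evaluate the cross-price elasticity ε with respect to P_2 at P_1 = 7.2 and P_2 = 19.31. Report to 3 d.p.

At P_1 = 7.2 and P_2 = 19.31: Q_1 = 1097.446.
∂Q_1/∂P_2 = -1.7P_1 = -1.7(7.2) = -12.2400.
ε = (∂Q_1/∂P_2)(P_2/Q_1) = -12.2400 × (19.31/1097.446) ≈ -0.215.

-0.215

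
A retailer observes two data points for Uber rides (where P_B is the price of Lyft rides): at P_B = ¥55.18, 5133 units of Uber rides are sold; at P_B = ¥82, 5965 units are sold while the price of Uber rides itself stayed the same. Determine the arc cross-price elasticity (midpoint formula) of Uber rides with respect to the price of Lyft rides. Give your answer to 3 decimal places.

0.383

ΔQ_A = 5965 − 5133 = 832; ΔP_B = 82 − 55.18 = 26.82.
Midpoints: Q̄_A = 5549.0, P̄_B = 68.59.
ε = (ΔQ_A/Q̄_A)/(ΔP_B/P̄_B) = (832/5549.0)/(26.82/68.59) ≈ 0.383.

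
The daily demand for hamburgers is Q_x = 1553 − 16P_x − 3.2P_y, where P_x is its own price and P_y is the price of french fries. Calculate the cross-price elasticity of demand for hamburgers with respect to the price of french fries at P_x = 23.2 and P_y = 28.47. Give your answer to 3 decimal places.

-0.084

At P_x = 23.2 and P_y = 28.47: Q_x = 1090.696.
∂Q_x/∂P_y = -3.2.
ε = (∂Q_x/∂P_y)(P_y/Q_x) = -3.2 × (28.47/1090.696) ≈ -0.084.
Since ε < 0, hamburgers and french fries are complements.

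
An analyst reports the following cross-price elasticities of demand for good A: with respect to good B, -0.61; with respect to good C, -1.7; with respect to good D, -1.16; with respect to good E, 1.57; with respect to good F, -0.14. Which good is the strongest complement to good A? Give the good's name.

Complements have ε < 0. The most negative value is -1.7 (good C).

good C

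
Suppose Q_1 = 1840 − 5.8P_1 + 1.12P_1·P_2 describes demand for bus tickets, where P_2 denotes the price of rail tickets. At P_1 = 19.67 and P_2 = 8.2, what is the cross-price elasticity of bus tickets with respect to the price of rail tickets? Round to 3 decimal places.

0.095

At P_1 = 19.67 and P_2 = 8.2: Q_1 = 1906.563.
∂Q_1/∂P_2 = 1.12P_1 = 1.12(19.67) = 22.0304.
ε = (∂Q_1/∂P_2)(P_2/Q_1) = 22.0304 × (8.2/1906.563) ≈ 0.095.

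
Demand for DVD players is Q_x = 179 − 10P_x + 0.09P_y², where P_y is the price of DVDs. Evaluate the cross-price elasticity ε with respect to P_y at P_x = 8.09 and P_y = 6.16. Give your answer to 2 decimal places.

0.07

At P_x = 8.09 and P_y = 6.16: Q_x = 101.515.
∂Q_x/∂P_y = 0.18P_y = 0.18(6.16) = 1.1088.
ε = (∂Q_x/∂P_y)(P_y/Q_x) = 1.1088 × (6.16/101.515) ≈ 0.07.
ε > 0: substitutes.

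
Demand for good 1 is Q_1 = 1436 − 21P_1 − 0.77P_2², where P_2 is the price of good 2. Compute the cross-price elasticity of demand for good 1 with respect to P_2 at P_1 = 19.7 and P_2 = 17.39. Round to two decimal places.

At P_1 = 19.7 and P_2 = 17.39: Q_1 = 789.443.
∂Q_1/∂P_2 = -1.54P_2 = -1.54(17.39) = -26.7806.
ε = (∂Q_1/∂P_2)(P_2/Q_1) = -26.7806 × (17.39/789.443) ≈ -0.59.

-0.59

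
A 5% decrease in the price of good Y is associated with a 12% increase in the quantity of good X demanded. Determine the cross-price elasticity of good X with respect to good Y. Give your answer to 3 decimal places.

ε = (%ΔQ of good X) / (%ΔP of good Y) = (12%) / (-5%) ≈ -2.400.
Negative cross-price elasticity: complements.

-2.400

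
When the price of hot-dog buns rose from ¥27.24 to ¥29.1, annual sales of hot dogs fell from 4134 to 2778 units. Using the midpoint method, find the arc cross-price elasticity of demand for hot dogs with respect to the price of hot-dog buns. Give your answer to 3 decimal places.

-5.942

ΔQ_A = 2778 − 4134 = -1356; ΔP_B = 29.1 − 27.24 = 1.86.
Midpoints: Q̄_A = 3456.0, P̄_B = 28.17.
ε = (ΔQ_A/Q̄_A)/(ΔP_B/P̄_B) = (-1356/3456.0)/(1.86/28.17) ≈ -5.942.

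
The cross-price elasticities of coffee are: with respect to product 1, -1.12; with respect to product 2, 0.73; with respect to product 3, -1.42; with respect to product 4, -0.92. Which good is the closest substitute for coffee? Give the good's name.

Substitutes have ε > 0. Among the positive values, 0.73 (product 2) is largest.

product 2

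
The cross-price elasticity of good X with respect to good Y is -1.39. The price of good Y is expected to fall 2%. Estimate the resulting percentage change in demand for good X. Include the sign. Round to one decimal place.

%ΔQ ≈ ε × %ΔP of good Y = -1.39 × (-2%) = 2.8%.
Demand for good X rises by about 2.8%.

2.8%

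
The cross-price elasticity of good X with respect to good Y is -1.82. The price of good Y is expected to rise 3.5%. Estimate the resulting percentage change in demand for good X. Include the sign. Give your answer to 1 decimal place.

%ΔQ ≈ ε × %ΔP of good Y = -1.82 × (3.5%) = -6.4%.
Demand for good X falls by about 6.4%.

-6.4%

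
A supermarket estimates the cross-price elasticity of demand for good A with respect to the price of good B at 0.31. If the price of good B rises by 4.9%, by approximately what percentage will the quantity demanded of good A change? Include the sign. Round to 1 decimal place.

%ΔQ ≈ ε × %ΔP of good B = 0.31 × (4.9%) = 1.5%.
Demand for good A rises by about 1.5%.

1.5%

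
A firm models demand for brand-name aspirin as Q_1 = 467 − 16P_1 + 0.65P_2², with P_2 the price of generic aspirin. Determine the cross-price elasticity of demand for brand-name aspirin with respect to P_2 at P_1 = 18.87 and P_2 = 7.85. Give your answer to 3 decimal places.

0.391

At P_1 = 18.87 and P_2 = 7.85: Q_1 = 205.135.
∂Q_1/∂P_2 = 1.3P_2 = 1.3(7.85) = 10.2050.
ε = (∂Q_1/∂P_2)(P_2/Q_1) = 10.2050 × (7.85/205.135) ≈ 0.391.
ε > 0: substitutes.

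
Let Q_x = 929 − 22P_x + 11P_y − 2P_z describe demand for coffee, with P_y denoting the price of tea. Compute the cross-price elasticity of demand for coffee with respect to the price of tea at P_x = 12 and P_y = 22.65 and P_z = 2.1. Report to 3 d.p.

0.274

At P_x = 12 and P_y = 22.65 and P_z = 2.1: Q_x = 909.95.
∂Q_x/∂P_y = 11.
ε = (∂Q_x/∂P_y)(P_y/Q_x) = 11 × (22.65/909.95) ≈ 0.274.
Since ε > 0, coffee and tea are substitutes.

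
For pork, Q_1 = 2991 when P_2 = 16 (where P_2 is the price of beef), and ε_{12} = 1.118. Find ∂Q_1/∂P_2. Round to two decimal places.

ε = (∂Q_1/∂P_2)·(P_2/Q_1) ⇒ ∂Q_1/∂P_2 = ε·Q_1/P_2 = 1.118 × 2991/16 ≈ 209.00.

209.00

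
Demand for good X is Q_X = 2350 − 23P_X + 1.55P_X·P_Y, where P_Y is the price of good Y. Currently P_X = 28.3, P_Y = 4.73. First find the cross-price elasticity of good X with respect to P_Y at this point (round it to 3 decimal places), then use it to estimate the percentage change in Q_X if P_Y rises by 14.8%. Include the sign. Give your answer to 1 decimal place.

At P_X = 28.3, P_Y = 4.73: Q_X = 1906.581.
∂Q_X/∂P_Y = 1.55P_X = 43.8650.
ε = (∂Q_X/∂P_Y)(P_Y/Q_X) = 43.8650 × 4.73/1906.581 ≈ 0.109.
%ΔQ_X ≈ ε × %ΔP_Y = 0.109 × (14.8%) = 1.6%.

1.6%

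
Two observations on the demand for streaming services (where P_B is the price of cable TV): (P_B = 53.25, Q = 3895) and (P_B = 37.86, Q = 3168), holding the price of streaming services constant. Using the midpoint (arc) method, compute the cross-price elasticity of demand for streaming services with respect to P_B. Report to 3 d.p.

0.609

ΔQ_A = 3168 − 3895 = -727; ΔP_B = 37.86 − 53.25 = -15.39.
Midpoints: Q̄_A = 3531.5, P̄_B = 45.55.
ε = (ΔQ_A/Q̄_A)/(ΔP_B/P̄_B) = (-727/3531.5)/(-15.39/45.55) ≈ 0.609.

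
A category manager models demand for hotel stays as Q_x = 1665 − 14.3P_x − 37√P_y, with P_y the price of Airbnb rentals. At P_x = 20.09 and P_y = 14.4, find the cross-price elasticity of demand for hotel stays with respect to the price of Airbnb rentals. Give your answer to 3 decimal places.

-0.057

At P_x = 20.09 and P_y = 14.4: Q_x = 1237.308.
∂Q_x/∂P_y = -37/(2√P_y) = -37/(2√14.4) = -4.8752.
ε = (∂Q_x/∂P_y)(P_y/Q_x) = -4.8752 × (14.4/1237.308) ≈ -0.057.
ε < 0: complements.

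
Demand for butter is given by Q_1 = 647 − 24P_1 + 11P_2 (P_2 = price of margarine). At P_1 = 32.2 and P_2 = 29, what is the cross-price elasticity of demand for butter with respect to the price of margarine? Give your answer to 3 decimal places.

1.651

At P_1 = 32.2 and P_2 = 29: Q_1 = 193.2.
∂Q_1/∂P_2 = 11.
ε = (∂Q_1/∂P_2)(P_2/Q_1) = 11 × (29/193.2) ≈ 1.651.
Since ε > 0, butter and margarine are substitutes.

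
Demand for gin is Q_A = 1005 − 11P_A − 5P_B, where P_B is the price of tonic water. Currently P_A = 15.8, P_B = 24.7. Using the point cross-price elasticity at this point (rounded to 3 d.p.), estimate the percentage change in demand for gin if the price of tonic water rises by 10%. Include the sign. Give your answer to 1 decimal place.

At P_A = 15.8, P_B = 24.7: Q_A = 707.7.
∂Q_A/∂P_B = -5.
ε = (∂Q_A/∂P_B)(P_B/Q_A) = -5.0000 × 24.7/707.7 ≈ -0.175.
%ΔQ_A ≈ ε × %ΔP_B = -0.175 × (10%) = -1.8%.

-1.8%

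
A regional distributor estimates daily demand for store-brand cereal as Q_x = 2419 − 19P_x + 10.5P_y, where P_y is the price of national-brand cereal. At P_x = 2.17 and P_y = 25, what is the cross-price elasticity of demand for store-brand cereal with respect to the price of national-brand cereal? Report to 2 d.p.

0.10

At P_x = 2.17 and P_y = 25: Q_x = 2640.27.
∂Q_x/∂P_y = 10.5.
ε = (∂Q_x/∂P_y)(P_y/Q_x) = 10.5 × (25/2640.27) ≈ 0.10.
Since ε > 0, store-brand cereal and national-brand cereal are substitutes.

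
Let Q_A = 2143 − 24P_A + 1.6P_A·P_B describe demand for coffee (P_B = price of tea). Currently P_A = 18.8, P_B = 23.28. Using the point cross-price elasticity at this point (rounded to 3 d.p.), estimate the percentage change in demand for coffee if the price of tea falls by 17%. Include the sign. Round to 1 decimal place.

-5.0%

At P_A = 18.8, P_B = 23.28: Q_A = 2392.062.
∂Q_A/∂P_B = 1.6P_A = 30.0800.
ε = (∂Q_A/∂P_B)(P_B/Q_A) = 30.0800 × 23.28/2392.062 ≈ 0.293.
%ΔQ_A ≈ ε × %ΔP_B = 0.293 × (-17%) = -5.0%.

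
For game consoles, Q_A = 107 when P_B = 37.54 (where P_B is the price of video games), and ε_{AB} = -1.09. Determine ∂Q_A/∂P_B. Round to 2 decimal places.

-3.11

ε = (∂Q_A/∂P_B)·(P_B/Q_A) ⇒ ∂Q_A/∂P_B = ε·Q_A/P_B = -1.09 × 107/37.54 ≈ -3.11.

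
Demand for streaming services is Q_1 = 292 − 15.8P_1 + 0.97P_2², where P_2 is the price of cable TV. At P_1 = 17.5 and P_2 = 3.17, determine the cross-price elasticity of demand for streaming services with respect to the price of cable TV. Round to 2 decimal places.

0.77

At P_1 = 17.5 and P_2 = 3.17: Q_1 = 25.247.
∂Q_1/∂P_2 = 1.94P_2 = 1.94(3.17) = 6.1498.
ε = (∂Q_1/∂P_2)(P_2/Q_1) = 6.1498 × (3.17/25.247) ≈ 0.77.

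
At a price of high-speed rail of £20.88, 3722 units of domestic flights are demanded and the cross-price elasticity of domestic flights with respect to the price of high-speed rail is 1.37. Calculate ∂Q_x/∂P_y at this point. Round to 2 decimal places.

244.21

ε = (∂Q_x/∂P_y)·(P_y/Q_x) ⇒ ∂Q_x/∂P_y = ε·Q_x/P_y = 1.37 × 3722/20.88 ≈ 244.21.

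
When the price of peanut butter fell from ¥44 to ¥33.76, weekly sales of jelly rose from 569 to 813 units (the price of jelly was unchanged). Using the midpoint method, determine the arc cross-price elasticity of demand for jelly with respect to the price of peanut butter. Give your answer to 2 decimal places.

ΔQ_A = 813 − 569 = 244; ΔP_B = 33.76 − 44 = -10.24.
Midpoints: Q̄_A = 691.0, P̄_B = 38.88.
ε = (ΔQ_A/Q̄_A)/(ΔP_B/P̄_B) = (244/691.0)/(-10.24/38.88) ≈ -1.34.
ε < 0: jelly and peanut butter are complements.

-1.34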